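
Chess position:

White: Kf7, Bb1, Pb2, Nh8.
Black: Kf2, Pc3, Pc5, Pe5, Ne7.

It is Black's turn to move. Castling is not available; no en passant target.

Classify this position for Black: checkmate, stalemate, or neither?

neither

Black to move; black king on f2.
In check: no.
Legal moves for Black: Ng8, Nc8, Ng6, Nc6, Nf5, Nd5, Kg3, Kf3, Ke3, Kg2, Ke2, Kg1, Kf1, Ke1, cxb2, e4, c4, c2.
Black has 18 legal moves and is not in check → neither.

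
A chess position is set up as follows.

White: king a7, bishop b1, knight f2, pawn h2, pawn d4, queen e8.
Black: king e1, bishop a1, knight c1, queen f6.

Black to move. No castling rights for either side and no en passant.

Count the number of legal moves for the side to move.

7

Black to move; king on e1.
In check: yes, from the white queen on e8.
Legal moves: Kxf2, Kd2, Kf1, Qe7+, Qe6, Qe5, Ne2.
Count: 7.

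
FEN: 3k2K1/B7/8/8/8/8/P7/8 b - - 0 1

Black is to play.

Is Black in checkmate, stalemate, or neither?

Black to move; black king on d8.
In check: no.
Legal moves for Black: Ke8, Kc8, Ke7, Kd7, Kc7.
Black has 5 legal moves and is not in check → neither.

neither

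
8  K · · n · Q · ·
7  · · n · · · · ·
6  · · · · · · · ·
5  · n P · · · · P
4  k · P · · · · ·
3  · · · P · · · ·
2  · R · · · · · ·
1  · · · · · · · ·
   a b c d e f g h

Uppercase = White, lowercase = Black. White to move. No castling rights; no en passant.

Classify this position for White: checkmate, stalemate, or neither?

neither

White to move; white king on a8.
In check: yes, from the black knight on c7.
Legal moves for White: Kb8.
White is in check but has 1 legal move → neither.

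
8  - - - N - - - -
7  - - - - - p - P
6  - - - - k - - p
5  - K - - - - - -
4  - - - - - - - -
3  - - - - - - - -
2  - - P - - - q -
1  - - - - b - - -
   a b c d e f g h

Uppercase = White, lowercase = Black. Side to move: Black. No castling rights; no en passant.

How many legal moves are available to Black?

7

Black to move; king on e6.
In check: yes, from the white knight on d8.
Legal moves: Ke7, Kd7, Kf6, Kd6, Kf5, Ke5, Kd5.
Count: 7.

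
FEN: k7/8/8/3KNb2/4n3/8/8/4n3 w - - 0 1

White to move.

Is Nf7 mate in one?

After Nf7: black king on a8; in check: no.
Black is not in check, so this cannot be checkmate.

no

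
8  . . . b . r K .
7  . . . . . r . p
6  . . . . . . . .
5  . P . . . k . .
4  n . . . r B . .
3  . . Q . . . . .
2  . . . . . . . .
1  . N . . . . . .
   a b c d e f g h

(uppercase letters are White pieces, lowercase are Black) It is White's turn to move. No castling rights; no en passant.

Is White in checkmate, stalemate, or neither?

White to move; white king on g8.
In check: yes, from the black rook on f8.
King squares — f7: attacked by Rf8; g7: attacked by Rf7; h7: attacked by Rf7; f8: attacked by Rf7; h8: attacked by Rf8.
Legal moves for White: none.
In check with no legal moves → checkmate.

checkmate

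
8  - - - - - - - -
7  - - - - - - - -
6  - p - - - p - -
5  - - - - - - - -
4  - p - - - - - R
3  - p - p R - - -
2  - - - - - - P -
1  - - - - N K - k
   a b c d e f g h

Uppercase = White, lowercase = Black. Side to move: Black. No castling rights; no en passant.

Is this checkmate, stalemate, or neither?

Black to move; black king on h1.
In check: yes, from the white rook on h4.
King squares — g1: attacked by Kf1; g2: attacked by Ne1; h2: attacked by Rh4.
Legal moves for Black: none.
In check with no legal moves → checkmate.

checkmate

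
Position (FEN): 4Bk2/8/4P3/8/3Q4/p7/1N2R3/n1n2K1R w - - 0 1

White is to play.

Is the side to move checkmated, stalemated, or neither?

White to move; white king on f1.
In check: no.
Legal moves for White include: Bf7, Bd7, Bg6, Bc6, Bh5, Bb5, Ba4, Qh8+, Qd8, Qg7+, Qd7, Qa7, Qf6+, Qd6+, Qb6, Qe5, Qd5, Qc5+, ... (list truncated; more exist).
White has legal moves and is not in check → neither.

neither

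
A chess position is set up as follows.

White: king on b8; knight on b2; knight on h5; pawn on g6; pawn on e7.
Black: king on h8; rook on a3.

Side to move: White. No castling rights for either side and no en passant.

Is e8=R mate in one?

yes

After e8=R: black king on h8; in check: yes, from the white rook on e8.
King squares — g7: attacked by Nh5; h7: attacked by Pg6; g8: attacked by Re8.
Black has no legal moves → checkmate.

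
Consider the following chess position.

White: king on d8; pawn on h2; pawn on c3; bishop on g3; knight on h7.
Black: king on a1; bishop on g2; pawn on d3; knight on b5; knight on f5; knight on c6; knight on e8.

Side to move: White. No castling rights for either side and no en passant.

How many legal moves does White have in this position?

White to move; king on d8.
In check: yes, from the black knight on c6.
Legal moves: Kxe8, Kc8, Kd7.
Count: 3.

3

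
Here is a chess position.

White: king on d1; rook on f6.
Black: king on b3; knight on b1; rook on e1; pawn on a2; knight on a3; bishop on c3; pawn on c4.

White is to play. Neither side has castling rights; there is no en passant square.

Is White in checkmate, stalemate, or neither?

checkmate

White to move; white king on d1.
In check: yes, from the black rook on e1.
King squares — c1: attacked by Re1; e1: attacked by Bc3; c2: attacked by Na3; d2: attacked by Nb1; e2: attacked by Re1.
Legal moves for White: none.
In check with no legal moves → checkmate.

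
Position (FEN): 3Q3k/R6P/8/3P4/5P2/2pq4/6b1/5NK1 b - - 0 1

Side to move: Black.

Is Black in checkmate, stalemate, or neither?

checkmate

Black to move; black king on h8.
In check: yes, from the white queen on d8.
King squares — g7: attacked by Ra7; h7: attacked by Ra7; g8: attacked by Ph7.
Legal moves for Black: none.
In check with no legal moves → checkmate.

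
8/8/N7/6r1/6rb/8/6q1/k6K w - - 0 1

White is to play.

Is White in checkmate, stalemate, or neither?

White to move; white king on h1.
In check: yes, from the black queen on g2.
King squares — g1: attacked by Qg2; g2: attacked by Rg4; h2: attacked by Qg2.
Legal moves for White: none.
In check with no legal moves → checkmate.

checkmate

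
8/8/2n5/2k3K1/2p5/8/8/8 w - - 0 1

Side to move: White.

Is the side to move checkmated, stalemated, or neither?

White to move; white king on g5.
In check: no.
Legal moves for White: Kh6, Kg6, Kf6, Kh5, Kf5, Kh4, Kg4, Kf4.
White has 8 legal moves and is not in check → neither.

neither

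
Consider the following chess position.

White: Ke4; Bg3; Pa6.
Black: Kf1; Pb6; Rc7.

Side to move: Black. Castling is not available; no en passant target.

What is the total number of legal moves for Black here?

Black to move; king on f1.
In check: no.
Legal moves: Rc8, Rh7, Rg7, Rf7, Re7+, Rd7, Rb7, Ra7, Rc6, Rc5, Rc4+, Rc3, Rc2, Rc1, Kg2, Ke2, Kg1, b5.
Count: 18.

18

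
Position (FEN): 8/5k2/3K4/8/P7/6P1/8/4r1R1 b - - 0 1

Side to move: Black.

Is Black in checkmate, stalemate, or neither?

Black to move; black king on f7.
In check: no.
Legal moves for Black include: Kg8, Kf8, Ke8, Kg7, Kg6, Kf6, Re8, Re7, Re6+, Re5, Re4, Re3, Re2, Rxg1, Rf1, Rd1+, Rc1, Rb1, ... (list truncated; more exist).
Black has legal moves and is not in check → neither.

neither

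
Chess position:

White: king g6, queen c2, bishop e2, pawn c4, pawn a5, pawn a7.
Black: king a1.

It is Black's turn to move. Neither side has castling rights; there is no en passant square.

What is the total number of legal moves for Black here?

Black to move; king on a1.
In check: no.
Legal moves: none.
Count: 0.

0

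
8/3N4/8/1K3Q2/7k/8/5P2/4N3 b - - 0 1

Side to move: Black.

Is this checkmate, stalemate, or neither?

stalemate

Black to move; black king on h4.
In check: no.
King squares — g3: attacked by Pf2; h3: attacked by Qf5; g4: attacked by Qf5; g5: attacked by Qf5; h5: attacked by Qf5.
Legal moves for Black: none.
Not in check and no legal moves → stalemate.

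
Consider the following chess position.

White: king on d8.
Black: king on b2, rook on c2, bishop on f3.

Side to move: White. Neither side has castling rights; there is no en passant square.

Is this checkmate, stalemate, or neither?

neither

White to move; white king on d8.
In check: no.
Legal moves for White: Ke8, Ke7, Kd7.
White has 3 legal moves and is not in check → neither.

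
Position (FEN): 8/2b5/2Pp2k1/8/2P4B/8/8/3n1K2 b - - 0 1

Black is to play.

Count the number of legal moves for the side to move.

15

Black to move; king on g6.
In check: no.
Legal moves: Bd8, Bb8, Bb6, Ba5, Kh7, Kg7, Kf7, Kh6, Kh5, Kf5, Ne3+, Nc3, Nf2, Nb2, d5.
Count: 15.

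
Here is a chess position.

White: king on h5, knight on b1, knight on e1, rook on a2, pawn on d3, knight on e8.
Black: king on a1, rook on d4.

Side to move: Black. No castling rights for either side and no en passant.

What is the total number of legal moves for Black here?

Black to move; king on a1.
In check: yes, from the white rook on a2.
Legal moves: Kxa2, Kxb1.
Count: 2.

2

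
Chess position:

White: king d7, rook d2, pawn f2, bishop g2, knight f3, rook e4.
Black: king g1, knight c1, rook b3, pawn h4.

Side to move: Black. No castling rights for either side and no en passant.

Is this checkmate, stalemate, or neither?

neither

Black to move; black king on g1.
In check: yes, from the white knight on f3.
Legal moves for Black: Kxg2, Rxf3.
Black is in check but has 2 legal moves → neither.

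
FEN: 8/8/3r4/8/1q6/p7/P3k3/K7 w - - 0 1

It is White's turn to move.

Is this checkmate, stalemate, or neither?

stalemate

White to move; white king on a1.
In check: no.
King squares — b1: attacked by Qb4; a2: own pawn; b2: attacked by Pa3.
Legal moves for White: none.
Not in check and no legal moves → stalemate.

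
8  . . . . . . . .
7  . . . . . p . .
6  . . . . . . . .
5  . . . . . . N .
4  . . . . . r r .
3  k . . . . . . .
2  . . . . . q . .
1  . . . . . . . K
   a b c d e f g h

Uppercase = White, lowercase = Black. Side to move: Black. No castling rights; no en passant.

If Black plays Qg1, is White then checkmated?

After Qg1: white king on h1; in check: yes, from the black queen on g1.
King squares — g1: attacked by Rg4; g2: attacked by Qg1; h2: attacked by Qg1.
White has no legal moves → checkmate.

yes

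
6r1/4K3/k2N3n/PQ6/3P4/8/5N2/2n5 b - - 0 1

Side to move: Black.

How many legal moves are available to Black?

1

Black to move; king on a6.
In check: yes, from the white queen on b5.
Legal moves: Ka7.
Count: 1.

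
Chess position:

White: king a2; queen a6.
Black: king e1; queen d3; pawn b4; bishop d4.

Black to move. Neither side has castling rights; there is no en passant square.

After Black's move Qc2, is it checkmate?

yes

After Qc2: white king on a2; in check: yes, from the black queen on c2.
King squares — a1: attacked by Bd4; b1: attacked by Qc2; b2: attacked by Qc2; a3: attacked by Pb4; b3: attacked by Qc2.
White has no legal moves → checkmate.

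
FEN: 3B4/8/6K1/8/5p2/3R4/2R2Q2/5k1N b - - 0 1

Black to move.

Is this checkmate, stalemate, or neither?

Black to move; black king on f1.
In check: yes, from the white queen on f2.
King squares — e1: attacked by Qf2; g1: attacked by Qf2; e2: attacked by Rc2; f2: attacked by Nh1; g2: attacked by Qf2.
Legal moves for Black: none.
In check with no legal moves → checkmate.

checkmate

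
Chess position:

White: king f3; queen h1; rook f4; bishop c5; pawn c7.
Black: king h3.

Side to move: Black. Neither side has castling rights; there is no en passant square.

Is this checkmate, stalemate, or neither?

checkmate

Black to move; black king on h3.
In check: yes, from the white queen on h1.
King squares — g2: attacked by Qh1; h2: attacked by Qh1; g3: attacked by Kf3; g4: attacked by Kf3; h4: attacked by Qh1.
Legal moves for Black: none.
In check with no legal moves → checkmate.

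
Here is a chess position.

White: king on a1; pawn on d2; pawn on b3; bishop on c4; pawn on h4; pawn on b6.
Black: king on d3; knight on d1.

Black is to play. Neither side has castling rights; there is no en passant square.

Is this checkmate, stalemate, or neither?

Black to move; black king on d3.
In check: yes, from the white bishop on c4.
King squares — c2: available; d2: available; e2: attacked by Bc4; c3: attacked by Pd2; e3: attacked by Pd2; c4: attacked by Pb3; d4: available; e4: available.
Legal moves for Black: Ke4, Kd4, Kxd2, Kc2.
Black is in check but has 4 legal moves → neither.

neither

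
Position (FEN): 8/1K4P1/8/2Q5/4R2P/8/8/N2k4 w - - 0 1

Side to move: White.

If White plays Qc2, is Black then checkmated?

After Qc2: black king on d1; in check: yes, from the white queen on c2.
King squares — c1: attacked by Qc2; e1: attacked by Re4; c2: attacked by Na1; d2: attacked by Qc2; e2: attacked by Qc2.
Black has no legal moves → checkmate.

yes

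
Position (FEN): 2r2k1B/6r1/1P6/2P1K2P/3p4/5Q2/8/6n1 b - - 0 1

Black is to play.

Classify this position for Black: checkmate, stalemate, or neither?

neither

Black to move; black king on f8.
In check: yes, from the white queen on f3.
Legal moves for Black: Kg8, Ke8, Ke7, Rf7, Nxf3+.
Black is in check but has 5 legal moves → neither.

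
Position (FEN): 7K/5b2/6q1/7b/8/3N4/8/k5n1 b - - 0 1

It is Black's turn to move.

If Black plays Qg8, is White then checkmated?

yes

After Qg8: white king on h8; in check: yes, from the black queen on g8.
King squares — g7: attacked by Qg8; h7: attacked by Qg8; g8: attacked by Bf7.
White has no legal moves → checkmate.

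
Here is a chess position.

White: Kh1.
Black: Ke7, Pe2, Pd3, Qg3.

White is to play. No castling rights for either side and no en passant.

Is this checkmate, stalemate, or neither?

stalemate

White to move; white king on h1.
In check: no.
King squares — g1: attacked by Qg3; g2: attacked by Qg3; h2: attacked by Qg3.
Legal moves for White: none.
Not in check and no legal moves → stalemate.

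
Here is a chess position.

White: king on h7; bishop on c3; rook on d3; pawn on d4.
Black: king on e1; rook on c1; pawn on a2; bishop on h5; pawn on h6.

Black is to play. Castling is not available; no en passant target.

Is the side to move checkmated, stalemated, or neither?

neither

Black to move; black king on e1.
In check: yes, from the white bishop on c3.
King squares — d1: attacked by Rd3; f1: available; d2: attacked by Bc3; e2: available; f2: available.
Legal moves for Black: Kf2, Ke2, Kf1, Rxc3.
Black is in check but has 4 legal moves → neither.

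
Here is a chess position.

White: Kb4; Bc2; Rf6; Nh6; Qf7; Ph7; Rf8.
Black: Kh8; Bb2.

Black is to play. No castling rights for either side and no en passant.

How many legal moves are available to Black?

Black to move; king on h8.
In check: yes, from the white rook on f8.
Legal moves: none.
Count: 0.

0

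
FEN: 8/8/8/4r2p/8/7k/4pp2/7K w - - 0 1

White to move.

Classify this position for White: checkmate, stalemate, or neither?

White to move; white king on h1.
In check: no.
King squares — g1: attacked by Pf2; g2: attacked by Kh3; h2: attacked by Kh3.
Legal moves for White: none.
Not in check and no legal moves → stalemate.

stalemate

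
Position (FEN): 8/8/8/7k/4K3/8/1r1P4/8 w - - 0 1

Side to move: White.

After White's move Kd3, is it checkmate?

After Kd3: black king on h5; in check: no.
Black is not in check, so this cannot be checkmate.

no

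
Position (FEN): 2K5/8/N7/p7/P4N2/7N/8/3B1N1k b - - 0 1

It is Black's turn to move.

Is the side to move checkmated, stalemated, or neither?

Black to move; black king on h1.
In check: no.
King squares — g1: attacked by Nh3; g2: attacked by Nf4; h2: attacked by Nf1.
Legal moves for Black: none.
Not in check and no legal moves → stalemate.

stalemate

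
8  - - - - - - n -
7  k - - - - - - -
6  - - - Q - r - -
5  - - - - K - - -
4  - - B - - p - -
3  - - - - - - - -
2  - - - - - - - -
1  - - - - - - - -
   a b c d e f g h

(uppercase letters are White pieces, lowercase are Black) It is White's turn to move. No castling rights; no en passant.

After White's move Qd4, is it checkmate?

no

After Qd4: black king on a7; in check: yes, from the white queen on d4.
Black has 4 legal replies: Kb8, Ka8, Kb7, Rb6.
In check but a legal move exists → not checkmate.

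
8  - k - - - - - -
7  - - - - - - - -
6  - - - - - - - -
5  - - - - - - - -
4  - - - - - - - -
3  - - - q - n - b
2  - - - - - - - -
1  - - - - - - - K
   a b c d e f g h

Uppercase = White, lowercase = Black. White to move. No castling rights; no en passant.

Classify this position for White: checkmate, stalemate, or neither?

stalemate

White to move; white king on h1.
In check: no.
King squares — g1: attacked by Nf3; g2: attacked by Bh3; h2: attacked by Nf3.
Legal moves for White: none.
Not in check and no legal moves → stalemate.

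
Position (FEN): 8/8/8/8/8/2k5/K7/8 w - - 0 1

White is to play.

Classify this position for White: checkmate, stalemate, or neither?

White to move; white king on a2.
In check: no.
Legal moves for White: Ka3, Kb1, Ka1.
White has 3 legal moves and is not in check → neither.

neither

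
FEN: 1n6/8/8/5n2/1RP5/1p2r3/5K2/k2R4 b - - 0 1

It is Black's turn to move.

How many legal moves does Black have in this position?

Black to move; king on a1.
In check: yes, from the white rook on d1.
Legal moves: Kb2, Ka2.
Count: 2.

2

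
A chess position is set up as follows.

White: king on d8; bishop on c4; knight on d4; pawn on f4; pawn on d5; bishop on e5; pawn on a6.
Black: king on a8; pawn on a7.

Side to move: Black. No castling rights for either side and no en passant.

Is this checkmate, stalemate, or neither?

Black to move; black king on a8.
In check: no.
King squares — a7: own pawn; b7: attacked by Pa6; b8: attacked by Be5.
Legal moves for Black: none.
Not in check and no legal moves → stalemate.

stalemate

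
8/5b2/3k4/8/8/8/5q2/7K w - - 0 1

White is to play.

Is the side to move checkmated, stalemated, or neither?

White to move; white king on h1.
In check: no.
King squares — g1: attacked by Qf2; g2: attacked by Qf2; h2: attacked by Qf2.
Legal moves for White: none.
Not in check and no legal moves → stalemate.

stalemate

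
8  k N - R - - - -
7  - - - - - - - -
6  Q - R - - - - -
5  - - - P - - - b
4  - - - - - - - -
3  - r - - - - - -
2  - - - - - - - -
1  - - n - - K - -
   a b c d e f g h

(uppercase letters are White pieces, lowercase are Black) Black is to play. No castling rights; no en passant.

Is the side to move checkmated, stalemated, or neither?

checkmate

Black to move; black king on a8.
In check: yes, from the white queen on a6.
King squares — a7: attacked by Qa6; b7: attacked by Qa6; b8: attacked by Rd8.
Legal moves for Black: none.
In check with no legal moves → checkmate.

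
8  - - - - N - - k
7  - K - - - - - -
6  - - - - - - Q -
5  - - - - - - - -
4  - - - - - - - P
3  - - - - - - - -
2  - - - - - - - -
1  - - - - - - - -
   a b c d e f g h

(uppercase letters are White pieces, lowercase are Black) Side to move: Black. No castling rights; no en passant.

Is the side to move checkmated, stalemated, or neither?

Black to move; black king on h8.
In check: no.
King squares — g7: attacked by Qg6; h7: attacked by Qg6; g8: attacked by Qg6.
Legal moves for Black: none.
Not in check and no legal moves → stalemate.

stalemate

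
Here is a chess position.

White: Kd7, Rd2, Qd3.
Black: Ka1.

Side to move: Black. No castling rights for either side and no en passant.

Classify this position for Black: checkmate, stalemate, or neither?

stalemate

Black to move; black king on a1.
In check: no.
King squares — b1: attacked by Qd3; a2: attacked by Rd2; b2: attacked by Rd2.
Legal moves for Black: none.
Not in check and no legal moves → stalemate.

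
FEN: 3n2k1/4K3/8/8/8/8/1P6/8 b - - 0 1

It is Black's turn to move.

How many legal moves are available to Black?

Black to move; king on g8.
In check: no.
Legal moves: Kh8, Kh7, Kg7, Nf7, Nb7, Ne6, Nc6+.
Count: 7.

7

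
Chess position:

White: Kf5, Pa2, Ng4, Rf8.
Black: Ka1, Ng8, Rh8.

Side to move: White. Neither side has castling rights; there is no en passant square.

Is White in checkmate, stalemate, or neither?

White to move; white king on f5.
In check: no.
Legal moves for White include: Rxg8, Re8, Rd8, Rc8, Rb8, Ra8, Rf7, Rf6, Kg6, Ke6, Kg5, Ke5, Kf4, Ke4, Nh6, Nf6, Ne5, Ne3, ... (list truncated; more exist).
White has legal moves and is not in check → neither.

neither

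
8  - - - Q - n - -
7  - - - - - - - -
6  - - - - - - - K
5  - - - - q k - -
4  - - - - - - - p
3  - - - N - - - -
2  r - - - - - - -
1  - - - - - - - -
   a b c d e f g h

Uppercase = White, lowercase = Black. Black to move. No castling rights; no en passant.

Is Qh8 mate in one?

yes

After Qh8: white king on h6; in check: yes, from the black queen on h8.
King squares — g5: attacked by Kf5; h5: attacked by Qh8; g6: attacked by Kf5; g7: attacked by Qh8; h7: attacked by Nf8.
White has no legal moves → checkmate.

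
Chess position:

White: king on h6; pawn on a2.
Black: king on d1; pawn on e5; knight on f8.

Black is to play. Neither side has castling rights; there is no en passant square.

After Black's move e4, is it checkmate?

After e4: white king on h6; in check: no.
White is not in check, so this cannot be checkmate.

no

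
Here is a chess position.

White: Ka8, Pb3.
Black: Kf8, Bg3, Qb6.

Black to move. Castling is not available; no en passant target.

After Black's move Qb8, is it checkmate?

After Qb8: white king on a8; in check: yes, from the black queen on b8.
King squares — a7: attacked by Qb8; b7: attacked by Qb8; b8: attacked by Bg3.
White has no legal moves → checkmate.

yes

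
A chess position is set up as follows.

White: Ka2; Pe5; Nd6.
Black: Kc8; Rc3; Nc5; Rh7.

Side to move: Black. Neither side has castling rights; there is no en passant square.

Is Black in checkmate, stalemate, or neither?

Black to move; black king on c8.
In check: yes, from the white knight on d6.
King squares — b7: attacked by Nd6; c7: available; d7: available; b8: available; d8: available.
Legal moves for Black: Kd8, Kb8, Kd7, Kc7.
Black is in check but has 4 legal moves → neither.

neither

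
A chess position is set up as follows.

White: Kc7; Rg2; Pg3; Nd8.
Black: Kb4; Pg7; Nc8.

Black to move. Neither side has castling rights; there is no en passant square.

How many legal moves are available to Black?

Black to move; king on b4.
In check: no.
Legal moves: Ne7, Na7, Nd6, Nb6, Kc5, Kb5, Ka5, Kc4, Ka4, Kc3, Kb3, Ka3, g6, g5.
Count: 14.

14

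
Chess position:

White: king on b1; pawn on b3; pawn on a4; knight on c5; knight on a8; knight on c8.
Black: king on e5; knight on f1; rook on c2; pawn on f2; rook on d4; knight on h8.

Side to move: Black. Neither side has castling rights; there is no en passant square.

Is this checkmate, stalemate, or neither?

Black to move; black king on e5.
In check: no.
Legal moves for Black include: Nf7, Ng6, Kf6, Kf5, Kd5, Kf4, Rd8, Rd7, Rd6, Rd5, Rh4, Rg4, Rf4, Re4, Rdc4, Rb4, Rxa4, Rd3, ... (list truncated; more exist).
Black has legal moves and is not in check → neither.

neither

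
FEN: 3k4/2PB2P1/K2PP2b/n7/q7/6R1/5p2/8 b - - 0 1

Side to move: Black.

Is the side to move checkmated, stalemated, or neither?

checkmate

Black to move; black king on d8.
In check: yes, from the white pawn on c7.
King squares — c7: attacked by Pd6; d7: attacked by Pe6; e7: attacked by Pd6; c8: attacked by Bd7; e8: attacked by Bd7.
Legal moves for Black: none.
In check with no legal moves → checkmate.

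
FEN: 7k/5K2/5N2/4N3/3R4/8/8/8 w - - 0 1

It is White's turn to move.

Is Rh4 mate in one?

After Rh4: black king on h8; in check: yes, from the white rook on h4.
King squares — g7: attacked by Kf7; h7: attacked by Rh4; g8: attacked by Nf6.
Black has no legal moves → checkmate.

yes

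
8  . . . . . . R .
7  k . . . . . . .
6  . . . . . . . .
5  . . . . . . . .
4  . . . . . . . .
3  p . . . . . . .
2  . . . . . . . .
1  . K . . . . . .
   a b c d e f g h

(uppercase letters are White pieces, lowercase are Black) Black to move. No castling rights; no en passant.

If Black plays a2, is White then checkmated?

no

After a2: white king on b1; in check: yes, from the black pawn on a2.
White has 5 legal replies: Kc2, Kb2, Kxa2, Kc1, Ka1.
In check but a legal move exists → not checkmate.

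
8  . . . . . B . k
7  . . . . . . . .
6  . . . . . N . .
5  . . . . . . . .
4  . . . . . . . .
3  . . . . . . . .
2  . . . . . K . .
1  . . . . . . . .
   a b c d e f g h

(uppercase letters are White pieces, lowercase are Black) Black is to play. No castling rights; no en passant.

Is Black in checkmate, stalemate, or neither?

Black to move; black king on h8.
In check: no.
King squares — g7: attacked by Bf8; h7: attacked by Nf6; g8: attacked by Nf6.
Legal moves for Black: none.
Not in check and no legal moves → stalemate.

stalemate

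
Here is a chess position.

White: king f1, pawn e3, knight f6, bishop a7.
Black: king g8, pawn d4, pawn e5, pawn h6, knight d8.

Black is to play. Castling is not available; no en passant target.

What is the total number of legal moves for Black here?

4

Black to move; king on g8.
In check: yes, from the white knight on f6.
Legal moves: Kh8, Kf8, Kg7, Kf7.
Count: 4.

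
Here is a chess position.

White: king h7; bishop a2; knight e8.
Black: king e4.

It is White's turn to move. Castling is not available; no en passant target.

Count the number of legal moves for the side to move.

White to move; king on h7.
In check: no.
Legal moves: Ng7, Nc7, Nf6+, Nd6+, Kh8, Kg8, Kg7, Kh6, Kg6, Bg8, Bf7, Be6, Bd5+, Bc4, Bb3, Bb1+.
Count: 16.

16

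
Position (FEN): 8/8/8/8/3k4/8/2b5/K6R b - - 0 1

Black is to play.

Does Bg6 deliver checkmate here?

After Bg6: white king on a1; in check: no.
White is not in check, so this cannot be checkmate.

no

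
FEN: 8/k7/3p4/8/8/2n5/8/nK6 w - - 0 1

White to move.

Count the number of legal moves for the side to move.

3

White to move; king on b1.
In check: yes, from the black knight on c3.
Legal moves: Kb2, Kc1, Kxa1.
Count: 3.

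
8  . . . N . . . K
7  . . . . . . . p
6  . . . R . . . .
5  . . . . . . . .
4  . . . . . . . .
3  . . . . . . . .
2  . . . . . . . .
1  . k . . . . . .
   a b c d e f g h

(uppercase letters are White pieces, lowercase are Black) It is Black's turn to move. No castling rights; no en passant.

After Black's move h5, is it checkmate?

no

After h5: white king on h8; in check: no.
White is not in check, so this cannot be checkmate.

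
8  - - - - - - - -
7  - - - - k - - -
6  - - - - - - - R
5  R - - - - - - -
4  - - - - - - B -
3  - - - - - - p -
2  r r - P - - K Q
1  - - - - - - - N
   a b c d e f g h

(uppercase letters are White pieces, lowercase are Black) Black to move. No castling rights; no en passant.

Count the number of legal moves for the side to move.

18

Black to move; king on e7.
In check: no.
Legal moves: Kf8, Ke8, Kd8, Kf7, Rb8, Rb7, Rb6, Rb5, Rb4, Rb3, Rxd2+, Rc2, Rb1, Rxa5, Ra4, Ra3, Ra1, gxh2.
Count: 18.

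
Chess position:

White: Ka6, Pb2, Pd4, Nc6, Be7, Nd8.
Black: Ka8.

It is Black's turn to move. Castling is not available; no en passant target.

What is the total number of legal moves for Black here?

0

Black to move; king on a8.
In check: no.
Legal moves: none.
Count: 0.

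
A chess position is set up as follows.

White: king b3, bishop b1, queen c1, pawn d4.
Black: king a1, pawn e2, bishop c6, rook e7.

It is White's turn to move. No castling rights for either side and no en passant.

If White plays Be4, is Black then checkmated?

After Be4: black king on a1; in check: yes, from the white queen on c1.
King squares — b1: attacked by Qc1; a2: attacked by Kb3; b2: attacked by Qc1.
Black has no legal moves → checkmate.

yes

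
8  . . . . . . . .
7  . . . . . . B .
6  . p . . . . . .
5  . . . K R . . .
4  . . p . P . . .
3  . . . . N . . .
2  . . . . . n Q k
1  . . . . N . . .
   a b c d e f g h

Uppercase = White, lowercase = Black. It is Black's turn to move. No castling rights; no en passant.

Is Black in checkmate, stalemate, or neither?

Black to move; black king on h2.
In check: yes, from the white queen on g2.
King squares — g1: attacked by Qg2; h1: attacked by Qg2; g2: attacked by Ne1; g3: attacked by Qg2; h3: attacked by Qg2.
Legal moves for Black: none.
In check with no legal moves → checkmate.

checkmate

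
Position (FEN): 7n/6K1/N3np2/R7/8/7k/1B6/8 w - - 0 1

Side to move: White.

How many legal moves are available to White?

White to move; king on g7.
In check: yes, from the black knight on e6.
Legal moves: Kxh8, Kg8, Kh7, Kh6, Kxf6.
Count: 5.

5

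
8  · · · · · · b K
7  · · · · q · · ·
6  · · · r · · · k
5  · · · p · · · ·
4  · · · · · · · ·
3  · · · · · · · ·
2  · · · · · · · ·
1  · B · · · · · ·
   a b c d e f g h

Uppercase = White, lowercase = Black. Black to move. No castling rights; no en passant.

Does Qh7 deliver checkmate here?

After Qh7: white king on h8; in check: yes, from the black queen on h7.
White has 1 legal reply: Bxh7.
In check but a legal move exists → not checkmate.

no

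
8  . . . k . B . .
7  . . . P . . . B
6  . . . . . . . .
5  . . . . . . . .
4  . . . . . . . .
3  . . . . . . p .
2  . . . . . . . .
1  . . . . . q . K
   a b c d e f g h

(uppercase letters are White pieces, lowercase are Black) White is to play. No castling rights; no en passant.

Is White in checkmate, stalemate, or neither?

White to move; white king on h1.
In check: yes, from the black queen on f1.
King squares — g1: attacked by Qf1; g2: attacked by Qf1; h2: attacked by Pg3.
Legal moves for White: none.
In check with no legal moves → checkmate.

checkmate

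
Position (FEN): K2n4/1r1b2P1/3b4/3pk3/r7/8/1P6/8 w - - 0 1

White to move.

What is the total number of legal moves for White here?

0

White to move; king on a8.
In check: yes, from the black rook on a4.
Legal moves: none.
Count: 0.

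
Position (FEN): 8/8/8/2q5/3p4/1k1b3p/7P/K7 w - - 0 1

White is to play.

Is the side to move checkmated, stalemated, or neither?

stalemate

White to move; white king on a1.
In check: no.
King squares — b1: attacked by Bd3; a2: attacked by Kb3; b2: attacked by Kb3.
Legal moves for White: none.
Not in check and no legal moves → stalemate.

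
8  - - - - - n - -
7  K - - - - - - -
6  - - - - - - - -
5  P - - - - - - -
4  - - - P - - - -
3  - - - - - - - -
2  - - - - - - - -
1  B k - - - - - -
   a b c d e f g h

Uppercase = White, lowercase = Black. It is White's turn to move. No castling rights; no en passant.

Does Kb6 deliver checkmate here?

no

After Kb6: black king on b1; in check: no.
Black is not in check, so this cannot be checkmate.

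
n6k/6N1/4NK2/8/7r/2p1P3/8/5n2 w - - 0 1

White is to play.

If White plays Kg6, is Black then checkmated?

no

After Kg6: black king on h8; in check: no.
Black is not in check, so this cannot be checkmate.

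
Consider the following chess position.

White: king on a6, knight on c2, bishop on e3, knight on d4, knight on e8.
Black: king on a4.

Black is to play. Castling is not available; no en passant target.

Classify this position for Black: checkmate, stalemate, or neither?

stalemate

Black to move; black king on a4.
In check: no.
King squares — a3: attacked by Nc2; b3: attacked by Nd4; b4: attacked by Nc2; a5: attacked by Ka6; b5: attacked by Nd4.
Legal moves for Black: none.
Not in check and no legal moves → stalemate.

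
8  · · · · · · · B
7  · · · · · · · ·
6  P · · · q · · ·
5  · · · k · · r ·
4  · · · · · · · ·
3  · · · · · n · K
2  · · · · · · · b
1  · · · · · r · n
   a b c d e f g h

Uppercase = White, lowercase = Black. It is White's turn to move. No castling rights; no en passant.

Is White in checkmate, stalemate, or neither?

checkmate

White to move; white king on h3.
In check: yes, from the black queen on e6.
King squares — g2: attacked by Rg5; h2: attacked by Nf3; g3: attacked by Nh1; g4: attacked by Rg5; h4: attacked by Nf3.
Legal moves for White: none.
In check with no legal moves → checkmate.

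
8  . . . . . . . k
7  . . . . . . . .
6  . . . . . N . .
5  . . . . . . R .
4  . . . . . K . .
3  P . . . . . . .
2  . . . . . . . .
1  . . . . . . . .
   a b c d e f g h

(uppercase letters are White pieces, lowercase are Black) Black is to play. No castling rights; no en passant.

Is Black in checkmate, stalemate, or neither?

Black to move; black king on h8.
In check: no.
King squares — g7: attacked by Rg5; h7: attacked by Nf6; g8: attacked by Rg5.
Legal moves for Black: none.
Not in check and no legal moves → stalemate.

stalemate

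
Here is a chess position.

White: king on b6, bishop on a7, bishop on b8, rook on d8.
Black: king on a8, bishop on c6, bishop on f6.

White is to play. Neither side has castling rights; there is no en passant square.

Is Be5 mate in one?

After Be5: black king on a8; in check: yes, from the white rook on d8.
Black has 1 legal reply: Bxd8+.
In check but a legal move exists → not checkmate.

no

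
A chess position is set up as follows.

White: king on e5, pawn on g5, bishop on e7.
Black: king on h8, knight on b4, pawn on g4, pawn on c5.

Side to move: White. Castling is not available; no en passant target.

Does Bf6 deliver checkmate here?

no

After Bf6: black king on h8; in check: yes, from the white bishop on f6.
Black has 2 legal replies: Kg8, Kh7.
In check but a legal move exists → not checkmate.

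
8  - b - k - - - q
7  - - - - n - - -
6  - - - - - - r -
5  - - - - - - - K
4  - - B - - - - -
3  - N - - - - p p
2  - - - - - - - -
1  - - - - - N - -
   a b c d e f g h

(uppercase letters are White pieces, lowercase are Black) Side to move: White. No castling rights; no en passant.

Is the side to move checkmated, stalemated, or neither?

checkmate

White to move; white king on h5.
In check: yes, from the black queen on h8.
King squares — g4: attacked by Rg6; h4: attacked by Qh8; g5: attacked by Rg6; g6: attacked by Ne7; h6: attacked by Rg6.
Legal moves for White: none.
In check with no legal moves → checkmate.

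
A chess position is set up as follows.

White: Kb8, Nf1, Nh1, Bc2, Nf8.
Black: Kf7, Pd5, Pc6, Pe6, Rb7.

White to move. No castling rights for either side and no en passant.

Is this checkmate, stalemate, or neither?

neither

White to move; white king on b8.
In check: yes, from the black rook on b7.
King squares — a7: attacked by Rb7; b7: available; c7: attacked by Rb7; a8: available; c8: available.
Legal moves for White: Kc8, Ka8, Kxb7.
White is in check but has 3 legal moves → neither.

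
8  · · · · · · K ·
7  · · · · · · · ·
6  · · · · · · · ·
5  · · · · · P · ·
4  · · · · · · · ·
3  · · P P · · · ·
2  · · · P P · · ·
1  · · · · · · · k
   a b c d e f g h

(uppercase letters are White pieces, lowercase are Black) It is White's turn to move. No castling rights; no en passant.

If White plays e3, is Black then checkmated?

After e3: black king on h1; in check: no.
Black is not in check, so this cannot be checkmate.

no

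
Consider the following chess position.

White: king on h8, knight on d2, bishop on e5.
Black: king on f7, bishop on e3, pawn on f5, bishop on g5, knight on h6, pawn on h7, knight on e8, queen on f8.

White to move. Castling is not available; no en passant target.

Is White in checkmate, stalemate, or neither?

White to move; white king on h8.
In check: yes, from the black queen on f8.
Legal moves for White: Kxh7.
White is in check but has 1 legal move → neither.

neither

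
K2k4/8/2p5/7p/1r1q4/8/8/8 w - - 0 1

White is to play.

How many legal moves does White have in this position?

White to move; king on a8.
In check: no.
Legal moves: none.
Count: 0.

0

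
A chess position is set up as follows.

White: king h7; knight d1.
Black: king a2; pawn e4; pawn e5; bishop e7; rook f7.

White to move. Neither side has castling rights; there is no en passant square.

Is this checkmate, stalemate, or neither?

neither

White to move; white king on h7.
In check: yes, from the black rook on f7.
King squares — g6: available; h6: available; g7: attacked by Rf7; g8: available; h8: available.
Legal moves for White: Kh8, Kg8, Kh6, Kg6.
White is in check but has 4 legal moves → neither.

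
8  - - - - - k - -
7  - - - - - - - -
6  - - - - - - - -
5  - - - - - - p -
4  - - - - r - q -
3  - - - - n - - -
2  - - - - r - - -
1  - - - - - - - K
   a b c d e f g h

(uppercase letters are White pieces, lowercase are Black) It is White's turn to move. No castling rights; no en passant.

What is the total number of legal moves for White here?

White to move; king on h1.
In check: no.
Legal moves: none.
Count: 0.

0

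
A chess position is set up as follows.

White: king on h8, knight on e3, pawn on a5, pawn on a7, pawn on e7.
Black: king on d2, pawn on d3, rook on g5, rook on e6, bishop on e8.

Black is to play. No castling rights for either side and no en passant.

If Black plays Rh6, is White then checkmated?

After Rh6: white king on h8; in check: yes, from the black rook on h6.
King squares — g7: attacked by Rg5; h7: attacked by Rh6; g8: attacked by Rg5.
White has no legal moves → checkmate.

yes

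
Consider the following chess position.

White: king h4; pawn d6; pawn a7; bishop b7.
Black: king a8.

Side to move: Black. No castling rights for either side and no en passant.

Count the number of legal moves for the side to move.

Black to move; king on a8.
In check: yes, from the white bishop on b7.
Legal moves: Kxb7, Kxa7.
Count: 2.

2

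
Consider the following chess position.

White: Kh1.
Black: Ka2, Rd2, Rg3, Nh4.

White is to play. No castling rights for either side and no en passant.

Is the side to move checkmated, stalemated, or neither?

stalemate

White to move; white king on h1.
In check: no.
King squares — g1: attacked by Rg3; g2: attacked by Rd2; h2: attacked by Rd2.
Legal moves for White: none.
Not in check and no legal moves → stalemate.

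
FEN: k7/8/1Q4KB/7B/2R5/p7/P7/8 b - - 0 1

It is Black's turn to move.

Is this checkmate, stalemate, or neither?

Black to move; black king on a8.
In check: no.
King squares — a7: attacked by Qb6; b7: attacked by Qb6; b8: attacked by Qb6.
Legal moves for Black: none.
Not in check and no legal moves → stalemate.

stalemate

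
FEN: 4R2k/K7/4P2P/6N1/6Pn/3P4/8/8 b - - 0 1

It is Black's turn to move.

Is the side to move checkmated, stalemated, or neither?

Black to move; black king on h8.
In check: yes, from the white rook on e8.
King squares — g7: attacked by Ph6; h7: attacked by Ng5; g8: attacked by Re8.
Legal moves for Black: none.
In check with no legal moves → checkmate.

checkmate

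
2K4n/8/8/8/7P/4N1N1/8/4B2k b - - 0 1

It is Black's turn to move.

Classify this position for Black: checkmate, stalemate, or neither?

neither

Black to move; black king on h1.
In check: yes, from the white knight on g3.
Legal moves for Black: Kh2, Kg1.
Black is in check but has 2 legal moves → neither.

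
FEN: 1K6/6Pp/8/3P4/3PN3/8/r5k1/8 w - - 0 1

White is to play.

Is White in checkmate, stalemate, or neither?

neither

White to move; white king on b8.
In check: no.
Legal moves for White: Kc8, Kc7, Kb7, Nf6, Nd6, Ng5, Nc5, Ng3, Nc3, Nf2, Nd2, g8=Q+, g8=R+, g8=B, g8=N, d6.
White has 16 legal moves and is not in check → neither.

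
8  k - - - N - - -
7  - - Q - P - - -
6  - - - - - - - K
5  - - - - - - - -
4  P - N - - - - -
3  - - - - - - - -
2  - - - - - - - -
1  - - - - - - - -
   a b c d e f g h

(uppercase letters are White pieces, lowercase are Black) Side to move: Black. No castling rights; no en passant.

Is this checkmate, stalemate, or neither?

stalemate

Black to move; black king on a8.
In check: no.
King squares — a7: attacked by Qc7; b7: attacked by Qc7; b8: attacked by Qc7.
Legal moves for Black: none.
Not in check and no legal moves → stalemate.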